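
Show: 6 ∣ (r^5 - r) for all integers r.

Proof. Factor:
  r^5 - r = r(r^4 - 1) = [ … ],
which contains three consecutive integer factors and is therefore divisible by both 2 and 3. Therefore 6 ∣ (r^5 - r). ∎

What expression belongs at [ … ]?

(r - 1)r(r + 1)(r^2 + 1)

r^4 - 1 = (r^2 - 1)(r^2 + 1), and r^2 - 1 = (r-1)(r+1).
So r(r^4 - 1) = (r - 1)r(r + 1)(r^2 + 1).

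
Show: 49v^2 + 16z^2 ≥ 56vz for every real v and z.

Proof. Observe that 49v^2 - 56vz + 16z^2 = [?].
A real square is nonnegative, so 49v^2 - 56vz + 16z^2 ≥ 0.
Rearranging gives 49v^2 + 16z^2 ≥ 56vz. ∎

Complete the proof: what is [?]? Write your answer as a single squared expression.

49v^2 - 56vz + 16z^2 is a perfect-square trinomial: the outer terms are (7v)^2 and (4z)^2, and the cross term is -2·7v·4z.
So 49v^2 - 56vz + 16z^2 = (7v - 4z)^2 ≥ 0.

(7v - 4z)^2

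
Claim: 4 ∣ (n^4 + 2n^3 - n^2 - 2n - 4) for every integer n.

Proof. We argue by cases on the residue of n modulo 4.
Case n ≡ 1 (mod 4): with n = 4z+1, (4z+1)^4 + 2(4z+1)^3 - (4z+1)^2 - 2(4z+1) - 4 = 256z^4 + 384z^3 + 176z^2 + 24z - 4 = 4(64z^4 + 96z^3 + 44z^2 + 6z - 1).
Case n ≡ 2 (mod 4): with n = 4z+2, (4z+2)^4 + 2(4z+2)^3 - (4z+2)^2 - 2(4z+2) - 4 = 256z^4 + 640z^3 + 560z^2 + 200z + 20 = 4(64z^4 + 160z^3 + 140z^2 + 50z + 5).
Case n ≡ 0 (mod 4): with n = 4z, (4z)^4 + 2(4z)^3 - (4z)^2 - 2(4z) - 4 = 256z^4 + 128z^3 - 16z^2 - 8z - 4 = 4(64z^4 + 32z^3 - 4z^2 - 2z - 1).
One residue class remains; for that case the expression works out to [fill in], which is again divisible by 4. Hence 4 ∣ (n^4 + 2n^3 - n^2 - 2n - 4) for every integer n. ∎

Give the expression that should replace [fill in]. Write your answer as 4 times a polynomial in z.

The residues treated are {1, 2, 0}, so the missing case is n ≡ 3 (mod 4); write n = 4z+3.
Then (4z+3)^4 + 2(4z+3)^3 - (4z+3)^2 - 2(4z+3) - 4 = 256z^4 + 896z^3 + 1136z^2 + 616z + 116 = 4(64z^4 + 224z^3 + 284z^2 + 154z + 29).

4(64z^4 + 224z^3 + 284z^2 + 154z + 29)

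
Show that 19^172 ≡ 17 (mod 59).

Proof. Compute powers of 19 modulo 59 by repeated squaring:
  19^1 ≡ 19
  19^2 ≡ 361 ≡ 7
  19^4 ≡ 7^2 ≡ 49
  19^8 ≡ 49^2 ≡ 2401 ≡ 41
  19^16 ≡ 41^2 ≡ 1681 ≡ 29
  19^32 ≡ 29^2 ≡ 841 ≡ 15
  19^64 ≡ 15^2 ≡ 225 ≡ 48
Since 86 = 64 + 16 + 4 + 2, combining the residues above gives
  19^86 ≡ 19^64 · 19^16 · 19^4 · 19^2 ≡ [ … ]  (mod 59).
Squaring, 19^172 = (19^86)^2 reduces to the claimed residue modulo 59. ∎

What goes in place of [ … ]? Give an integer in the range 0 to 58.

28

Multiply the listed residues: 48 · 29 · 49 · 7 = 1392 → 68208 → 477456.
Reducing modulo 59: 477456 = 8092·59 + 28, so 19^86 ≡ 28.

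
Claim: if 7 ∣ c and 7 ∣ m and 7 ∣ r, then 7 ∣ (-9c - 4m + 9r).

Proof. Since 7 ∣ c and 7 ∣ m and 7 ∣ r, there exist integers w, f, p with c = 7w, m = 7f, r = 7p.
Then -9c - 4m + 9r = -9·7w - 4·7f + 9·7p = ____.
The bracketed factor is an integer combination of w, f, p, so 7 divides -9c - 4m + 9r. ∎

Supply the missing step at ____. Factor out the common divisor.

Pull the common 7 out of every term: -9·7w - 4·7f + 9·7p = 7(-4f + 9p - 9w).
-4f + 9p - 9w is an integer, which exhibits the divisibility.

7(-4f + 9p - 9w)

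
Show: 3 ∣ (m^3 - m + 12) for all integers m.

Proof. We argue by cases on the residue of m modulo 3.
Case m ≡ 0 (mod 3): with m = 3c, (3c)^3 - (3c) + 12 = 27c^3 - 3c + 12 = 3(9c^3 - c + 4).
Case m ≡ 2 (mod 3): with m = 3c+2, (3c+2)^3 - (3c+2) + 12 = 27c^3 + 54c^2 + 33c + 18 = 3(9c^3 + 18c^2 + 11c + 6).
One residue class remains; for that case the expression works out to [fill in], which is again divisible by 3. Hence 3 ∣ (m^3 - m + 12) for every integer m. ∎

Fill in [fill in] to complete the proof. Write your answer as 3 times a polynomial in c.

Only m ≡ 1 (mod 3) is unaccounted for. Put m = 3c+1:
(3c+1)^3 - (3c+1) + 12 expands to 27c^3 + 27c^2 + 6c + 12,
and factoring out 3 leaves 3(9c^3 + 9c^2 + 2c + 4).

3(9c^3 + 9c^2 + 2c + 4)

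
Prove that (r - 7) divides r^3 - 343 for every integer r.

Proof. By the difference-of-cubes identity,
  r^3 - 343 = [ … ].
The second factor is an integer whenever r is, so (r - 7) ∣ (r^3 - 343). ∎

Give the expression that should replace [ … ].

Polynomial division of r^3 - 343 by r - 7 leaves remainder 0 and quotient r^2 + 7r + 49.
Hence r^3 - 343 = (r - 7)(r^2 + 7r + 49).

(r - 7)(r^2 + 7r + 49)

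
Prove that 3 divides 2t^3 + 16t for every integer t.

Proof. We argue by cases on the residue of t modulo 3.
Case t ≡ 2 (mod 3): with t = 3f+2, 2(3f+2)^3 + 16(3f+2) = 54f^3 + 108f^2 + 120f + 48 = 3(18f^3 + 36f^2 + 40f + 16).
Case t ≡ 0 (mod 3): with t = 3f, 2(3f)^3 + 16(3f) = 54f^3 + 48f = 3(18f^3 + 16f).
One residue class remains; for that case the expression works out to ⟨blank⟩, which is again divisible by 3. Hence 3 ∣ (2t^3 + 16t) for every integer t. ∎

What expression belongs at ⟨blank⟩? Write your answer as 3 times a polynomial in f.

The residues treated are {2, 0}, so the missing case is t ≡ 1 (mod 3); write t = 3f+1.
Then 2(3f+1)^3 + 16(3f+1) = 54f^3 + 54f^2 + 66f + 18 = 3(18f^3 + 18f^2 + 22f + 6).

3(18f^3 + 18f^2 + 22f + 6)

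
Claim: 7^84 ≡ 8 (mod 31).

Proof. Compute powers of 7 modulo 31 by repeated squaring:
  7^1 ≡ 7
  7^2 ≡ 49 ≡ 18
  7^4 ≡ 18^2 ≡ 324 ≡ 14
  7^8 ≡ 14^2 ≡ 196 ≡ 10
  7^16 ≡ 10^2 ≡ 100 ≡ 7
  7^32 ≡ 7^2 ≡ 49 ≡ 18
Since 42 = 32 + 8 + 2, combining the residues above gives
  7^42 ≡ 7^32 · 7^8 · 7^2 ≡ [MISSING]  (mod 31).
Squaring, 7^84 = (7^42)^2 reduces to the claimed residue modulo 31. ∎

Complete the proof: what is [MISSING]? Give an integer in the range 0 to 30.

16

Multiply the listed residues: 18 · 10 · 18 = 180 → 3240.
Reducing modulo 31: 3240 = 104·31 + 16, so 7^42 ≡ 16.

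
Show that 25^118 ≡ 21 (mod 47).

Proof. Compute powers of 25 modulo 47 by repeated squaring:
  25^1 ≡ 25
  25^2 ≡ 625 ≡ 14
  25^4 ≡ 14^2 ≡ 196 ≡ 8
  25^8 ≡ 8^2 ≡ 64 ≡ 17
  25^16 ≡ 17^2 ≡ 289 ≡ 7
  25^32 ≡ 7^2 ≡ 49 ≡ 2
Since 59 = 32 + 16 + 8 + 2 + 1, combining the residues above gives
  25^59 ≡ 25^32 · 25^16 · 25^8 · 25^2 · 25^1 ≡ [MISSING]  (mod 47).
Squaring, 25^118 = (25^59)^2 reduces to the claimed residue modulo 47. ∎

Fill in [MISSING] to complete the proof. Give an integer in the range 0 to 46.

25^32 · 25^16 · 25^8 · 25^2 · 25^1 ≡ 2 · 7 · 17 · 14 · 25 = 83300.
83300 mod 47 = 16, so 25^59 ≡ 16 (mod 47).

16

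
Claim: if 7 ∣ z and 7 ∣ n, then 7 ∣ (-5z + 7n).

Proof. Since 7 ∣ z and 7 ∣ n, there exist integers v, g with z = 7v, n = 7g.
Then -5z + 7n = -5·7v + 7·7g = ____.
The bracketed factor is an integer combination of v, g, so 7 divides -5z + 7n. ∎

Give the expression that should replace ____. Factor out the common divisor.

7(7g - 5v)

Pull the common 7 out of every term: -5·7v + 7·7g = 7(7g - 5v).
7g - 5v is an integer, which exhibits the divisibility.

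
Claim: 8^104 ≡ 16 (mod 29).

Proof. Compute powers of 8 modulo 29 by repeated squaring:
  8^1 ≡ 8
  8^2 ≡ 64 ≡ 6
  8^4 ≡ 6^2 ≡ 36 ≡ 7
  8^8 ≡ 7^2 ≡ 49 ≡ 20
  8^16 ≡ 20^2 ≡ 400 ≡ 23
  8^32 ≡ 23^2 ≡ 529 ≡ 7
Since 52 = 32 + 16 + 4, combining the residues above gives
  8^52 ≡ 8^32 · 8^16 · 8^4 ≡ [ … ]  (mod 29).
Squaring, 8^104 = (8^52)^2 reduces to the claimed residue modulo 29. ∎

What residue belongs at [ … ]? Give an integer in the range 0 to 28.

8^32 · 8^16 · 8^4 ≡ 7 · 23 · 7 = 1127.
1127 mod 29 = 25, so 8^52 ≡ 25 (mod 29).

25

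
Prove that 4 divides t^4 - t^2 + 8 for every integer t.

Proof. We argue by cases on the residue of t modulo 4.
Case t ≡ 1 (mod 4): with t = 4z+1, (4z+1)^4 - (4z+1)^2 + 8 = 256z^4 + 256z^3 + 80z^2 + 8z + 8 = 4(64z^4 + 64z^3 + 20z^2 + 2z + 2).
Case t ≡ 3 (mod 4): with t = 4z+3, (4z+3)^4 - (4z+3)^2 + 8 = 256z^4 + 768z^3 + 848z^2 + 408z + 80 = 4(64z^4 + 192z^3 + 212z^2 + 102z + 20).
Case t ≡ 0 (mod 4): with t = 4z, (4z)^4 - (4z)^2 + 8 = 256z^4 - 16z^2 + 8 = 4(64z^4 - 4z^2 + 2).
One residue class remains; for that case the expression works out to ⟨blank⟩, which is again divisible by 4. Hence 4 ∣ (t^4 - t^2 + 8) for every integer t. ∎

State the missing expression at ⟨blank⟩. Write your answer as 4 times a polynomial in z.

4(64z^4 + 128z^3 + 92z^2 + 28z + 5)

The residues treated are {1, 3, 0}, so the missing case is t ≡ 2 (mod 4); write t = 4z+2.
Then (4z+2)^4 - (4z+2)^2 + 8 = 256z^4 + 512z^3 + 368z^2 + 112z + 20 = 4(64z^4 + 128z^3 + 92z^2 + 28z + 5).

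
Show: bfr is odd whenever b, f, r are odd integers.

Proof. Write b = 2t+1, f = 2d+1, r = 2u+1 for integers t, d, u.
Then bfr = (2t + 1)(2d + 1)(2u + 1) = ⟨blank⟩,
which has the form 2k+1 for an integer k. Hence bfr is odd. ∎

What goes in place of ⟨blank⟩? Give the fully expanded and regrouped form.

Expanding: (2t + 1)(2d + 1)(2u + 1) = 8dtu + 4dt + 4du + 2d + 4tu + 2t + 2u + 1.
Every term except the constant is even, so this is 2(4dtu + 2dt + 2du + d + 2tu + t + u) + 1,
and 4dtu + 2dt + 2du + d + 2tu + t + u ∈ ℤ gives the required form.

2(4dtu + 2dt + 2du + d + 2tu + t + u) + 1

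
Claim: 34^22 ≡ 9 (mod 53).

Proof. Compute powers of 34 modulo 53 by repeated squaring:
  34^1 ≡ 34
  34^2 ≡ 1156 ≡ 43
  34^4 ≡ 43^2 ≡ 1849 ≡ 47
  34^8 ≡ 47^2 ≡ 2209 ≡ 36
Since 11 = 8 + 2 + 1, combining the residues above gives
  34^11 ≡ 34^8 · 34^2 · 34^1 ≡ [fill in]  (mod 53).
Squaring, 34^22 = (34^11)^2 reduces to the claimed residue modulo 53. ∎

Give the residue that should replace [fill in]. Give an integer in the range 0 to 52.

34^8 · 34^2 · 34^1 ≡ 36 · 43 · 34 = 52632.
52632 mod 53 = 3, so 34^11 ≡ 3 (mod 53).

3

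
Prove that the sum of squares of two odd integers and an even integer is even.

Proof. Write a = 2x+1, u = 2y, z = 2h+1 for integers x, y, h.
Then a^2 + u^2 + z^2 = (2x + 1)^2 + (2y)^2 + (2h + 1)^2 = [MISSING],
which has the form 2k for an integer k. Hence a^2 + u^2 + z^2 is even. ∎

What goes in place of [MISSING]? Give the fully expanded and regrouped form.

(2x + 1)^2 + (2y)^2 + (2h + 1)^2 = 4h^2 + 4h + 4x^2 + 4x + 4y^2 + 2
= 2(2h^2 + 2h + 2x^2 + 2x + 2y^2 + 1).
Since 2h^2 + 2h + 2x^2 + 2x + 2y^2 + 1 is an integer, the sum of squares is of the form 2k for an integer k.

2(2h^2 + 2h + 2x^2 + 2x + 2y^2 + 1)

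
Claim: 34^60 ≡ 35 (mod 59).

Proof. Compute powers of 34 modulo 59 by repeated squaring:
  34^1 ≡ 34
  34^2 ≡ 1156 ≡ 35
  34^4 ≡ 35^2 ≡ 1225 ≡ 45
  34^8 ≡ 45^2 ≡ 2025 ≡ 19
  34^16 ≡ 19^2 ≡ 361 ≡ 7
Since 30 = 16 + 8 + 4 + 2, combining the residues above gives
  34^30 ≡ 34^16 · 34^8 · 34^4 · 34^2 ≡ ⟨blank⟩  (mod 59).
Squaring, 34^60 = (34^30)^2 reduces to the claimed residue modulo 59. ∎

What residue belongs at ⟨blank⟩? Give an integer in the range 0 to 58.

Multiply the listed residues: 7 · 19 · 45 · 35 = 133 → 5985 → 209475.
Reducing modulo 59: 209475 = 3550·59 + 25, so 34^30 ≡ 25.

25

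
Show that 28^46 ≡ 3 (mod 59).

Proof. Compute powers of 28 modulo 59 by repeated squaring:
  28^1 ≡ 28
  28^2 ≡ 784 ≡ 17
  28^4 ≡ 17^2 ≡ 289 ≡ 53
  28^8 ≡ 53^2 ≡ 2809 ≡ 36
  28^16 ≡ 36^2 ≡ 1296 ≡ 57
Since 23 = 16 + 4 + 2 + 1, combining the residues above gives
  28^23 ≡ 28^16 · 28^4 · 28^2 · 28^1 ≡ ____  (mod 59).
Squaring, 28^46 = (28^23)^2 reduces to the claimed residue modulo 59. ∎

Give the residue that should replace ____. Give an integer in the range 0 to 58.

48

28^16 · 28^4 · 28^2 · 28^1 ≡ 57 · 53 · 17 · 28 = 1437996.
1437996 mod 59 = 48, so 28^23 ≡ 48 (mod 59).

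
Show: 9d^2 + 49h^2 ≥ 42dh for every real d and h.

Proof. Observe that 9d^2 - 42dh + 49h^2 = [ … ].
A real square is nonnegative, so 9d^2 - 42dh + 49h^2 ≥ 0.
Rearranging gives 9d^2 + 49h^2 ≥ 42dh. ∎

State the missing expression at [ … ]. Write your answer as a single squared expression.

(3d - 7h)^2

The leading and trailing coefficients are 3^2 and 7^2, and 42 = 2·3·7, so the trinomial is (3d - 7h)^2.
Hence 9d^2 - 42dh + 49h^2 ≥ 0.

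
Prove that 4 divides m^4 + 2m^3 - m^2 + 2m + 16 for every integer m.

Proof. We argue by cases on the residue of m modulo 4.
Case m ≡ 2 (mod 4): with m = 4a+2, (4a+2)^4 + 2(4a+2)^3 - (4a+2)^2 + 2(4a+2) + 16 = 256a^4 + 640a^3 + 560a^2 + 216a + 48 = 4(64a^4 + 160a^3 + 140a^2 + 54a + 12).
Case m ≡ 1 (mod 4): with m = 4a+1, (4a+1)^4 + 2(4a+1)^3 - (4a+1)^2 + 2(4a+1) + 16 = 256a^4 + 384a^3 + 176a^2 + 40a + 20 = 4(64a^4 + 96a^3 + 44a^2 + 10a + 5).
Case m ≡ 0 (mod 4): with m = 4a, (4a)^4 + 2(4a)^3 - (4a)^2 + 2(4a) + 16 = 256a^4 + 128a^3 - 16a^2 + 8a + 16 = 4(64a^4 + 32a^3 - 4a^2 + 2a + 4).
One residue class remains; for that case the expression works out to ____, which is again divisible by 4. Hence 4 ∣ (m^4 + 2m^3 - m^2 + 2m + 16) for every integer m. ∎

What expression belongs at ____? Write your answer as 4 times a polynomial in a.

The residues treated are {2, 1, 0}, so the missing case is m ≡ 3 (mod 4); write m = 4a+3.
Then (4a+3)^4 + 2(4a+3)^3 - (4a+3)^2 + 2(4a+3) + 16 = 256a^4 + 896a^3 + 1136a^2 + 632a + 148 = 4(64a^4 + 224a^3 + 284a^2 + 158a + 37).

4(64a^4 + 224a^3 + 284a^2 + 158a + 37)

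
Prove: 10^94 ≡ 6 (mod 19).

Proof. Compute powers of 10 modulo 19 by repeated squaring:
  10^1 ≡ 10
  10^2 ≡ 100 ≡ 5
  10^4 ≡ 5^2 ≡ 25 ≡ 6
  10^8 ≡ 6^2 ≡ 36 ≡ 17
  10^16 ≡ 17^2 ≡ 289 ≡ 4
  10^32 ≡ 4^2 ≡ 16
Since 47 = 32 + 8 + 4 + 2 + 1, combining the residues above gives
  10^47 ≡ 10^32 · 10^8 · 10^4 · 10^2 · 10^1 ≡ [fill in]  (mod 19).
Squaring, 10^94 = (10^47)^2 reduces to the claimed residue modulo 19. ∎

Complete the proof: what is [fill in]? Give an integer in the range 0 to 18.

14

10^32 · 10^8 · 10^4 · 10^2 · 10^1 ≡ 16 · 17 · 6 · 5 · 10 = 81600.
81600 mod 19 = 14, so 10^47 ≡ 14 (mod 19).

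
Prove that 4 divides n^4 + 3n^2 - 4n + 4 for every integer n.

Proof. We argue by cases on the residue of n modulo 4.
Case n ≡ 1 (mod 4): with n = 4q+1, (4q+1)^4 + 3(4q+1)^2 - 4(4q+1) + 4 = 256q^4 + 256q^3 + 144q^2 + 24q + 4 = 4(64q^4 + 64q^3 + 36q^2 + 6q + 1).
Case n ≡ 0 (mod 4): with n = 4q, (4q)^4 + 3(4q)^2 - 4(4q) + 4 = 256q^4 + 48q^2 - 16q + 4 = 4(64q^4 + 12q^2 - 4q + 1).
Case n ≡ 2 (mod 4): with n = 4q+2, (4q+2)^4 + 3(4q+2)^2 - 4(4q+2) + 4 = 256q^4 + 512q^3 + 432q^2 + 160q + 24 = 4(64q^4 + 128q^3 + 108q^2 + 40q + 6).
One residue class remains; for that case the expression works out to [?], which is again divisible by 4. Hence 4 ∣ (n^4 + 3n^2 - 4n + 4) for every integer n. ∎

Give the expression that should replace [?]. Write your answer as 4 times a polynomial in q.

4(64q^4 + 192q^3 + 228q^2 + 122q + 25)

The residues treated are {1, 0, 2}, so the missing case is n ≡ 3 (mod 4); write n = 4q+3.
Then (4q+3)^4 + 3(4q+3)^2 - 4(4q+3) + 4 = 256q^4 + 768q^3 + 912q^2 + 488q + 100 = 4(64q^4 + 192q^3 + 228q^2 + 122q + 25).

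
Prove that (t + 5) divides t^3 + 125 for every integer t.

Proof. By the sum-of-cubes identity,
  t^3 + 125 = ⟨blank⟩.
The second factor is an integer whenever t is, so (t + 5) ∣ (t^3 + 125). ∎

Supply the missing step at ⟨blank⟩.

(t + 5)(t^2 - 5t + 25)

Polynomial division of t^3 + 125 by t + 5 leaves remainder 0 and quotient t^2 - 5t + 25.
Hence t^3 + 125 = (t + 5)(t^2 - 5t + 25).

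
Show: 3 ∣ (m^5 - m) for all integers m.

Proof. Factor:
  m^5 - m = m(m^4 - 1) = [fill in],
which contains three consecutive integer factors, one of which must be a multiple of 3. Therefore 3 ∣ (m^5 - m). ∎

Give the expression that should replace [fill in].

m^4 - 1 = (m^2 - 1)(m^2 + 1), and m^2 - 1 = (m-1)(m+1).
So m(m^4 - 1) = (m - 1)m(m + 1)(m^2 + 1).

(m - 1)m(m + 1)(m^2 + 1)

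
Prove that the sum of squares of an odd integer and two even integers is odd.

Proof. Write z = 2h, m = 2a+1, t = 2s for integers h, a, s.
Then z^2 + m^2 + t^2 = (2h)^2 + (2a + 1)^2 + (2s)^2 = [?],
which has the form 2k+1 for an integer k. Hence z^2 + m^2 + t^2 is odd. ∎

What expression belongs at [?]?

(2h)^2 + (2a + 1)^2 + (2s)^2 = 4a^2 + 4a + 4h^2 + 4s^2 + 1
= 2(2a^2 + 2a + 2h^2 + 2s^2) + 1.
Since 2a^2 + 2a + 2h^2 + 2s^2 is an integer, the sum of squares is of the form 2k+1 for an integer k.

2(2a^2 + 2a + 2h^2 + 2s^2) + 1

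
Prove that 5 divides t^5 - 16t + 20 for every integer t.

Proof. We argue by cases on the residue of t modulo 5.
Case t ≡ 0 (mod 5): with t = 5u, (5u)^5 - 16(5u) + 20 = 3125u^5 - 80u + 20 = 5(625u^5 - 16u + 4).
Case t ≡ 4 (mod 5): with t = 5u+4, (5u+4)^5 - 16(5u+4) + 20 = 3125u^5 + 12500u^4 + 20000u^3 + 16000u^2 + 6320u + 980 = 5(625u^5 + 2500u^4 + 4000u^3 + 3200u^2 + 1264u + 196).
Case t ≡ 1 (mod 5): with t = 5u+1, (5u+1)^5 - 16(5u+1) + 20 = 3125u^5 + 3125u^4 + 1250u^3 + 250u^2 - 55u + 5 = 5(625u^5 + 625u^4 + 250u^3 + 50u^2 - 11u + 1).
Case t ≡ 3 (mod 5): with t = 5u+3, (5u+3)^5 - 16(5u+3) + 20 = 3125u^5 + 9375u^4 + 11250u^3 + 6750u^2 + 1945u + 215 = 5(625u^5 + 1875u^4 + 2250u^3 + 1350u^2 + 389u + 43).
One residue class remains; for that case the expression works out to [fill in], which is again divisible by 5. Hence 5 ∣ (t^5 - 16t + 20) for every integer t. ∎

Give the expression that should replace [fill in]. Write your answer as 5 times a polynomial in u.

Only t ≡ 2 (mod 5) is unaccounted for. Put t = 5u+2:
(5u+2)^5 - 16(5u+2) + 20 expands to 3125u^5 + 6250u^4 + 5000u^3 + 2000u^2 + 320u + 20,
and factoring out 5 leaves 5(625u^5 + 1250u^4 + 1000u^3 + 400u^2 + 64u + 4).

5(625u^5 + 1250u^4 + 1000u^3 + 400u^2 + 64u + 4)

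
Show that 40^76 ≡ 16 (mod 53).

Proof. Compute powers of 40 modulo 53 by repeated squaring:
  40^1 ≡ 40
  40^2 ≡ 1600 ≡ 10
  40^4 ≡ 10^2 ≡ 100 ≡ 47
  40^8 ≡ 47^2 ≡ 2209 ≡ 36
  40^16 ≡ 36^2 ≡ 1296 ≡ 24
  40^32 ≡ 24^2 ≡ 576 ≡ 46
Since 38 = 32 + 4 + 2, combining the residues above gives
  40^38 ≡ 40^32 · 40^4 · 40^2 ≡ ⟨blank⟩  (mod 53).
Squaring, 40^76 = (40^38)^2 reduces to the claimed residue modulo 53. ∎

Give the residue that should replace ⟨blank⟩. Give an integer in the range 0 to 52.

49

Multiply the listed residues: 46 · 47 · 10 = 2162 → 21620.
Reducing modulo 53: 21620 = 407·53 + 49, so 40^38 ≡ 49.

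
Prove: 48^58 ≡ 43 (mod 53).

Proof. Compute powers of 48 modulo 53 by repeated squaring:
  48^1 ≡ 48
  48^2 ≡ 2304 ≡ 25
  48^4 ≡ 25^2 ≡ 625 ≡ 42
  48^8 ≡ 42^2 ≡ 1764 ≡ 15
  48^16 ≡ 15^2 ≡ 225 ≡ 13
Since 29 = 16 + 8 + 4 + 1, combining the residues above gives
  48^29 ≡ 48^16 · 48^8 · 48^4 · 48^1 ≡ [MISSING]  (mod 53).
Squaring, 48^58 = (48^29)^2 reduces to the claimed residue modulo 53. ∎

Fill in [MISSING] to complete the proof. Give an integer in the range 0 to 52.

19

Multiply the listed residues: 13 · 15 · 42 · 48 = 195 → 8190 → 393120.
Reducing modulo 53: 393120 = 7417·53 + 19, so 48^29 ≡ 19.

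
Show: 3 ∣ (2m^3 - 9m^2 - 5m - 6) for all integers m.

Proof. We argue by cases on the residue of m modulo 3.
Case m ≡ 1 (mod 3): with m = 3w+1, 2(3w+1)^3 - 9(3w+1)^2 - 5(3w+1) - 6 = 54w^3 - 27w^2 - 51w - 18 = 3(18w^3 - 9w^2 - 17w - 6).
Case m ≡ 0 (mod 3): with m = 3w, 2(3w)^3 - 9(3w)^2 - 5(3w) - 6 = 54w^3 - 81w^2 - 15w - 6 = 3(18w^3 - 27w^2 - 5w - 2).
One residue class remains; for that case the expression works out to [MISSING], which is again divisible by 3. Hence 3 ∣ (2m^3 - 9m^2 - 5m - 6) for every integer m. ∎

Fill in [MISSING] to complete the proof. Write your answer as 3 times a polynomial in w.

The residues treated are {1, 0}, so the missing case is m ≡ 2 (mod 3); write m = 3w+2.
Then 2(3w+2)^3 - 9(3w+2)^2 - 5(3w+2) - 6 = 54w^3 + 27w^2 - 51w - 36 = 3(18w^3 + 9w^2 - 17w - 12).

3(18w^3 + 9w^2 - 17w - 12)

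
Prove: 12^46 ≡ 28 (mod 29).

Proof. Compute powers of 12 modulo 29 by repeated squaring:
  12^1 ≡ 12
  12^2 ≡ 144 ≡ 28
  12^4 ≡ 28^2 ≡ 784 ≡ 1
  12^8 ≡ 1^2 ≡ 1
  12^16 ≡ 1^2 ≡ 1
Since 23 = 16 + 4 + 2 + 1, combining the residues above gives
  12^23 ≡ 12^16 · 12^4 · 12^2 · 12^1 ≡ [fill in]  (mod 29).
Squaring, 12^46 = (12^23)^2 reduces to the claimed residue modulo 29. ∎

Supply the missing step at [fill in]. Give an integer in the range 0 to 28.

12^16 · 12^4 · 12^2 · 12^1 ≡ 1 · 1 · 28 · 12 = 336.
336 mod 29 = 17, so 12^23 ≡ 17 (mod 29).

17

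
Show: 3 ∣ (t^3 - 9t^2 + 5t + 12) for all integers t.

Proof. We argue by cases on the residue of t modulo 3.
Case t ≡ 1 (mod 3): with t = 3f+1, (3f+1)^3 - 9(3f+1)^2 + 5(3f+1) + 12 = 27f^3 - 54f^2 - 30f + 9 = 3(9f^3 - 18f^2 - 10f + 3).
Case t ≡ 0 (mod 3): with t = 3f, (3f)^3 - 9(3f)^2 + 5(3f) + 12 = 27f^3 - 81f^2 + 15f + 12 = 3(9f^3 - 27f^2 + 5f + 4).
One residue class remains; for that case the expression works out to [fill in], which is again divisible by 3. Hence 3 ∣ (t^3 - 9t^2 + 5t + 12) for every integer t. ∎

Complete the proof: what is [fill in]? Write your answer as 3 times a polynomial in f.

The residues treated are {1, 0}, so the missing case is t ≡ 2 (mod 3); write t = 3f+2.
Then (3f+2)^3 - 9(3f+2)^2 + 5(3f+2) + 12 = 27f^3 - 27f^2 - 57f - 6 = 3(9f^3 - 9f^2 - 19f - 2).

3(9f^3 - 9f^2 - 19f - 2)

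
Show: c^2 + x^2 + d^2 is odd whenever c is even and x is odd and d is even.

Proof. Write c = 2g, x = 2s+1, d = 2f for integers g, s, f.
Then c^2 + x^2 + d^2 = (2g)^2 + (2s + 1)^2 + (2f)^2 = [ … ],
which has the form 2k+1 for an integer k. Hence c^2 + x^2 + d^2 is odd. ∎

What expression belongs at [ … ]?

(2g)^2 + (2s + 1)^2 + (2f)^2 = 4f^2 + 4g^2 + 4s^2 + 4s + 1
= 2(2f^2 + 2g^2 + 2s^2 + 2s) + 1.
Since 2f^2 + 2g^2 + 2s^2 + 2s is an integer, the sum of squares is of the form 2k+1 for an integer k.

2(2f^2 + 2g^2 + 2s^2 + 2s) + 1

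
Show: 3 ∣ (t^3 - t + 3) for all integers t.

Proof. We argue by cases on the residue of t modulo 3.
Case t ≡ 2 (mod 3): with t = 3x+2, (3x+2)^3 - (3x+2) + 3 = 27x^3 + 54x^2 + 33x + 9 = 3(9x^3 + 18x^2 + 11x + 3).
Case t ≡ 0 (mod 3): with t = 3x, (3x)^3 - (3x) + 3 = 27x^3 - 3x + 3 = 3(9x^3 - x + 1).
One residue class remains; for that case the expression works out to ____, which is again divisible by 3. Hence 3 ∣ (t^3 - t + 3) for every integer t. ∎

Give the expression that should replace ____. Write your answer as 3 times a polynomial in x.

Only t ≡ 1 (mod 3) is unaccounted for. Put t = 3x+1:
(3x+1)^3 - (3x+1) + 3 expands to 27x^3 + 27x^2 + 6x + 3,
and factoring out 3 leaves 3(9x^3 + 9x^2 + 2x + 1).

3(9x^3 + 9x^2 + 2x + 1)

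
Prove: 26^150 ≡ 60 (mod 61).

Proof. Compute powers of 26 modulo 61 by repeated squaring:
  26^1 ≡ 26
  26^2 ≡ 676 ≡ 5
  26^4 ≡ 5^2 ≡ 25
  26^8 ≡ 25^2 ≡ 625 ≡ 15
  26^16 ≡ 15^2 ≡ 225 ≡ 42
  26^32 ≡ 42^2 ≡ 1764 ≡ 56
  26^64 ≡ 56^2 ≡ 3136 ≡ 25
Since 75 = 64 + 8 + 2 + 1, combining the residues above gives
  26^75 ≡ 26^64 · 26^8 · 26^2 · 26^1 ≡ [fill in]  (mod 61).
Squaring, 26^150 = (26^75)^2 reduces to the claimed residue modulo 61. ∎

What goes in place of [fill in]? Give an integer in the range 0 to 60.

26^64 · 26^8 · 26^2 · 26^1 ≡ 25 · 15 · 5 · 26 = 48750.
48750 mod 61 = 11, so 26^75 ≡ 11 (mod 61).

11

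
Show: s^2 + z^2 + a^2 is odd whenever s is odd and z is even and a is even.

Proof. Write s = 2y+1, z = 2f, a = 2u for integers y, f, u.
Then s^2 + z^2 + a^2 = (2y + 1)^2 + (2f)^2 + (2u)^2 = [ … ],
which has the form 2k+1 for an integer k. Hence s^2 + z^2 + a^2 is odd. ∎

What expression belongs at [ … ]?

Expanding: (2y + 1)^2 + (2f)^2 + (2u)^2 = 4f^2 + 4u^2 + 4y^2 + 4y + 1.
Every term except the constant is even, so this is 2(2f^2 + 2u^2 + 2y^2 + 2y) + 1,
and 2f^2 + 2u^2 + 2y^2 + 2y ∈ ℤ gives the required form.

2(2f^2 + 2u^2 + 2y^2 + 2y) + 1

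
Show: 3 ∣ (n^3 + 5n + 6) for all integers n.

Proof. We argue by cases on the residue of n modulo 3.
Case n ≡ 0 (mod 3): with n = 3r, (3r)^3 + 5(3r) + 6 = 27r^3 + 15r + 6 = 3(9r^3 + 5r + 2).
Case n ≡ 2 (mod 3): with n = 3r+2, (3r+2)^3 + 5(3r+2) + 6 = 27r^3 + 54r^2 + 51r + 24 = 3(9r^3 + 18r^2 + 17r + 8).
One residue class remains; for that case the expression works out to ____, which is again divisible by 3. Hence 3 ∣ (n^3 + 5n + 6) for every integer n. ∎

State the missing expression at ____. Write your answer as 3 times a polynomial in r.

3(9r^3 + 9r^2 + 8r + 4)

The residues treated are {0, 2}, so the missing case is n ≡ 1 (mod 3); write n = 3r+1.
Then (3r+1)^3 + 5(3r+1) + 6 = 27r^3 + 27r^2 + 24r + 12 = 3(9r^3 + 9r^2 + 8r + 4).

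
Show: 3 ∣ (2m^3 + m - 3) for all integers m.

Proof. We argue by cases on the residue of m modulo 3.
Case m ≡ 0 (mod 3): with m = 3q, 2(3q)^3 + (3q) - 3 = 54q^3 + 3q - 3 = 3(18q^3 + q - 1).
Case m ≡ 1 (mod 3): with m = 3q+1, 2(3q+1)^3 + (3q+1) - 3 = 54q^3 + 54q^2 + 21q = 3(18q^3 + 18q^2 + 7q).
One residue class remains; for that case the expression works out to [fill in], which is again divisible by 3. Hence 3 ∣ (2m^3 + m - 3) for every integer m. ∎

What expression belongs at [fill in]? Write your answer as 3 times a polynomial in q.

3(18q^3 + 36q^2 + 25q + 5)

Only m ≡ 2 (mod 3) is unaccounted for. Put m = 3q+2:
2(3q+2)^3 + (3q+2) - 3 expands to 54q^3 + 108q^2 + 75q + 15,
and factoring out 3 leaves 3(18q^3 + 36q^2 + 25q + 5).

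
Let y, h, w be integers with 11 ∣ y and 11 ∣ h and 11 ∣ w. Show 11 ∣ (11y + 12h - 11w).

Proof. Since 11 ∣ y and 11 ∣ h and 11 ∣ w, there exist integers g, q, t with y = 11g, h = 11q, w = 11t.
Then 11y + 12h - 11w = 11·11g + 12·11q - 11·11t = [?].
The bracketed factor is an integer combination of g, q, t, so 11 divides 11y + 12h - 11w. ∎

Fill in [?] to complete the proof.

11(11g + 12q - 11t)

Pull the common 11 out of every term: 11·11g + 12·11q - 11·11t = 11(11g + 12q - 11t).
11g + 12q - 11t is an integer, which exhibits the divisibility.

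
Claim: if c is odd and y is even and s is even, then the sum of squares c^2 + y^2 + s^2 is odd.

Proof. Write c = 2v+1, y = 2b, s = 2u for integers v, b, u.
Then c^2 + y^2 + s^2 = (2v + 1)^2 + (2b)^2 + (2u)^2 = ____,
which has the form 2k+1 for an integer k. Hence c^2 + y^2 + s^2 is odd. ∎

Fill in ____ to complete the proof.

2(2b^2 + 2u^2 + 2v^2 + 2v) + 1

(2v + 1)^2 + (2b)^2 + (2u)^2 = 4b^2 + 4u^2 + 4v^2 + 4v + 1
= 2(2b^2 + 2u^2 + 2v^2 + 2v) + 1.
Since 2b^2 + 2u^2 + 2v^2 + 2v is an integer, the sum of squares is of the form 2k+1 for an integer k.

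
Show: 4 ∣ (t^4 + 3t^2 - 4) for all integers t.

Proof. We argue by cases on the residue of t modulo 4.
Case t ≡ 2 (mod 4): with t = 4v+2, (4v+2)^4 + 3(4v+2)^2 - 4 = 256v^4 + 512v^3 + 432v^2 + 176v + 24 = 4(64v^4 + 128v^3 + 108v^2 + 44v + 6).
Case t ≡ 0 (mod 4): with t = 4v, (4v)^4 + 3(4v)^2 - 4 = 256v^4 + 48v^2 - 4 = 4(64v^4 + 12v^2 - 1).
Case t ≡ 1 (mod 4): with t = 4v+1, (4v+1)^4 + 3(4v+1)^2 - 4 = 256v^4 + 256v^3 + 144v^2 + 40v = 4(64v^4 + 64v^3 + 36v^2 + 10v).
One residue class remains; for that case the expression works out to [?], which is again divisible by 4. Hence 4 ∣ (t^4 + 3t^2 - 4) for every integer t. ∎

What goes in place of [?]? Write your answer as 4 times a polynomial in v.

The residues treated are {2, 0, 1}, so the missing case is t ≡ 3 (mod 4); write t = 4v+3.
Then (4v+3)^4 + 3(4v+3)^2 - 4 = 256v^4 + 768v^3 + 912v^2 + 504v + 104 = 4(64v^4 + 192v^3 + 228v^2 + 126v + 26).

4(64v^4 + 192v^3 + 228v^2 + 126v + 26)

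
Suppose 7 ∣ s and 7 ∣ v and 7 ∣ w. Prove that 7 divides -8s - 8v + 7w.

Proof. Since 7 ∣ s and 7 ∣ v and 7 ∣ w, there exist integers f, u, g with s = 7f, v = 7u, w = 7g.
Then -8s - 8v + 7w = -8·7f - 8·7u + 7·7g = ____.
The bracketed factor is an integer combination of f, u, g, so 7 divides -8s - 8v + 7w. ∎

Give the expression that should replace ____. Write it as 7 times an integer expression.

Pull the common 7 out of every term: -8·7f - 8·7u + 7·7g = 7(-8f + 7g - 8u).
-8f + 7g - 8u is an integer, which exhibits the divisibility.

7(-8f + 7g - 8u)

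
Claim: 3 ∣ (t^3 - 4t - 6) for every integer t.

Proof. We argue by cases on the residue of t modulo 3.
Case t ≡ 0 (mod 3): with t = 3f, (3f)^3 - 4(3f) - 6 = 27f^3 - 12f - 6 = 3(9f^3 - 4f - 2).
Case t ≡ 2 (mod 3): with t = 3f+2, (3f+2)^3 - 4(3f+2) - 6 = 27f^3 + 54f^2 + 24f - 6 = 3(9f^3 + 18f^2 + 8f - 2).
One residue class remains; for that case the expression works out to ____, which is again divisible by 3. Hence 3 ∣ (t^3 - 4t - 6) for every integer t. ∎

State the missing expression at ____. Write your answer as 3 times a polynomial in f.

The residues treated are {0, 2}, so the missing case is t ≡ 1 (mod 3); write t = 3f+1.
Then (3f+1)^3 - 4(3f+1) - 6 = 27f^3 + 27f^2 - 3f - 9 = 3(9f^3 + 9f^2 - f - 3).

3(9f^3 + 9f^2 - f - 3)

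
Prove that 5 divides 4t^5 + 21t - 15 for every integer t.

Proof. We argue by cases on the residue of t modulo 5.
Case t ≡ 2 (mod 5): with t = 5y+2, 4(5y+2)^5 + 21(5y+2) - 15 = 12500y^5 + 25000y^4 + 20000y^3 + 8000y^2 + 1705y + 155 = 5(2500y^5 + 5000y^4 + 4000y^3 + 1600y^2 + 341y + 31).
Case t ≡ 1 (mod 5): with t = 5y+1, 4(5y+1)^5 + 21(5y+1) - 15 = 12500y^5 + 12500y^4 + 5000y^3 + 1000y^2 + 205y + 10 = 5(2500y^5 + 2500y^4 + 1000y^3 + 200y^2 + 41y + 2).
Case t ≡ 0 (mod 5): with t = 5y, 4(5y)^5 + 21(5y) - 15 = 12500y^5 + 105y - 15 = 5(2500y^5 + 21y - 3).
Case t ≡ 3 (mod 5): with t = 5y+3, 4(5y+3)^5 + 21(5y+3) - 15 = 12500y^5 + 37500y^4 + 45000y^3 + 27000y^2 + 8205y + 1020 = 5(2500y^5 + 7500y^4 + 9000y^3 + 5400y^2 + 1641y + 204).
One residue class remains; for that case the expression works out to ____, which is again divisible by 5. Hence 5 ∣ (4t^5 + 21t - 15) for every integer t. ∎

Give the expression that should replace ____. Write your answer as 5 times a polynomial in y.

The residues treated are {2, 1, 0, 3}, so the missing case is t ≡ 4 (mod 5); write t = 5y+4.
Then 4(5y+4)^5 + 21(5y+4) - 15 = 12500y^5 + 50000y^4 + 80000y^3 + 64000y^2 + 25705y + 4165 = 5(2500y^5 + 10000y^4 + 16000y^3 + 12800y^2 + 5141y + 833).

5(2500y^5 + 10000y^4 + 16000y^3 + 12800y^2 + 5141y + 833)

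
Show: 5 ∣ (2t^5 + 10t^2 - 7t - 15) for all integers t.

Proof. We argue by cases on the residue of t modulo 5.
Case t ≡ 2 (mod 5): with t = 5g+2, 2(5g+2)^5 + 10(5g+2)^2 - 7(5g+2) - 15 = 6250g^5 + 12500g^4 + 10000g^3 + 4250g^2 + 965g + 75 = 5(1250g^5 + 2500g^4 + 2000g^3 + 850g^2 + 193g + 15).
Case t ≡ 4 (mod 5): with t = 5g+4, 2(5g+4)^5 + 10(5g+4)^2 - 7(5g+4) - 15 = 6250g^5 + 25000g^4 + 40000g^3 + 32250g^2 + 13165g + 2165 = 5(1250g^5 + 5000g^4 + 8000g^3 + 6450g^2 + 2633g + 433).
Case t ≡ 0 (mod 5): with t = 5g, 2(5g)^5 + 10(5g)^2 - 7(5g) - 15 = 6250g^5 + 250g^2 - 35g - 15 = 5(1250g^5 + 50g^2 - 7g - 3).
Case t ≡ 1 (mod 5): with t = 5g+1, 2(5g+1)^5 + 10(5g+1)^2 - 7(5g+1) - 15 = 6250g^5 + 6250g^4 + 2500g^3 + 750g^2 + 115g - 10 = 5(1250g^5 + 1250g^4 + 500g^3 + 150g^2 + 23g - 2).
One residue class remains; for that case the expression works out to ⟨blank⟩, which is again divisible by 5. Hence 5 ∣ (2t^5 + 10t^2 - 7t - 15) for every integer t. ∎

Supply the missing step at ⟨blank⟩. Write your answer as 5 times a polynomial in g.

The residues treated are {2, 4, 0, 1}, so the missing case is t ≡ 3 (mod 5); write t = 5g+3.
Then 2(5g+3)^5 + 10(5g+3)^2 - 7(5g+3) - 15 = 6250g^5 + 18750g^4 + 22500g^3 + 13750g^2 + 4315g + 540 = 5(1250g^5 + 3750g^4 + 4500g^3 + 2750g^2 + 863g + 108).

5(1250g^5 + 3750g^4 + 4500g^3 + 2750g^2 + 863g + 108)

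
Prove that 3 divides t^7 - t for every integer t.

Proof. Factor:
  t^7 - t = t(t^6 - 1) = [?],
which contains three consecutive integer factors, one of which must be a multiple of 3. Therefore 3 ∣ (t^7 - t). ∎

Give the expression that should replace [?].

t^6 - 1 = (t^2 - 1)(t^4 + t^2 + 1), and t^2 - 1 = (t-1)(t+1).
So t(t^6 - 1) = (t - 1)t(t + 1)(t^4 + t^2 + 1).

(t - 1)t(t + 1)(t^4 + t^2 + 1)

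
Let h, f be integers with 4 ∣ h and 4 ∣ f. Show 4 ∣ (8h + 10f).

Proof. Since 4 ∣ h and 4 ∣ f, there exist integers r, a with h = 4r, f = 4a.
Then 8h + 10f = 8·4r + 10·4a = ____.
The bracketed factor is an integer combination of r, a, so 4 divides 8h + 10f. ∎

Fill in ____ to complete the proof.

4(10a + 8r)

Pull the common 4 out of every term: 8·4r + 10·4a = 4(10a + 8r).
10a + 8r is an integer, which exhibits the divisibility.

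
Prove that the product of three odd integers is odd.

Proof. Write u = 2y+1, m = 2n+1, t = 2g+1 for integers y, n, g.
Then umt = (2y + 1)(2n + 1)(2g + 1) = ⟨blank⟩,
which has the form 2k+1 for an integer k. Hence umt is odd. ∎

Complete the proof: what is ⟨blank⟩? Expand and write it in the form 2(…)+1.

Expanding: (2y + 1)(2n + 1)(2g + 1) = 8gny + 4gn + 4gy + 2g + 4ny + 2n + 2y + 1.
Every term except the constant is even, so this is 2(4gny + 2gn + 2gy + g + 2ny + n + y) + 1,
and 4gny + 2gn + 2gy + g + 2ny + n + y ∈ ℤ gives the required form.

2(4gny + 2gn + 2gy + g + 2ny + n + y) + 1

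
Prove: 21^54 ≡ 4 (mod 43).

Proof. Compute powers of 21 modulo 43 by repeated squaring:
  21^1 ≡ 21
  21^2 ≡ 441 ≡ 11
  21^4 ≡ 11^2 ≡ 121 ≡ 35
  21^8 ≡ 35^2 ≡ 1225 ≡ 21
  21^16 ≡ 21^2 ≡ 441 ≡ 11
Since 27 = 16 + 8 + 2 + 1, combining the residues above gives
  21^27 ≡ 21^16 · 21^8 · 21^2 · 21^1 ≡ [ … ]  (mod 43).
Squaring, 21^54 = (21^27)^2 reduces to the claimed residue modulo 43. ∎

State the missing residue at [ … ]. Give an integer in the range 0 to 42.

21^16 · 21^8 · 21^2 · 21^1 ≡ 11 · 21 · 11 · 21 = 53361.
53361 mod 43 = 41, so 21^27 ≡ 41 (mod 43).

41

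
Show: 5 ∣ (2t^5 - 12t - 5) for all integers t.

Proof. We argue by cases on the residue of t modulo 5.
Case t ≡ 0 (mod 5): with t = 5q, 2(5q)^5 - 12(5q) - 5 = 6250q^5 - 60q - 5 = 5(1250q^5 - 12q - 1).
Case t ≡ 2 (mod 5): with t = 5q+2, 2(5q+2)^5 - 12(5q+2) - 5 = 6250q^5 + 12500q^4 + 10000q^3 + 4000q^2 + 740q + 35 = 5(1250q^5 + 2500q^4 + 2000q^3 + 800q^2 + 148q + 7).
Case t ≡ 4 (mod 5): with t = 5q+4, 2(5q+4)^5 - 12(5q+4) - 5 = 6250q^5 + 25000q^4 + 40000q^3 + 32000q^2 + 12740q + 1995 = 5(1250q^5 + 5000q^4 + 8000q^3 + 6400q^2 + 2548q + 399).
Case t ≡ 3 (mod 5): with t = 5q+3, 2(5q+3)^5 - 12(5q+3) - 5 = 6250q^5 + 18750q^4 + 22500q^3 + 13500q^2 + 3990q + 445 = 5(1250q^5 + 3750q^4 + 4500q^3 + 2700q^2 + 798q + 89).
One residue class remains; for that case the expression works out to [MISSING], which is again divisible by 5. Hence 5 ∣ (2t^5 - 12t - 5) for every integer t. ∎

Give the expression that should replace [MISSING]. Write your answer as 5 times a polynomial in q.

Only t ≡ 1 (mod 5) is unaccounted for. Put t = 5q+1:
2(5q+1)^5 - 12(5q+1) - 5 expands to 6250q^5 + 6250q^4 + 2500q^3 + 500q^2 - 10q - 15,
and factoring out 5 leaves 5(1250q^5 + 1250q^4 + 500q^3 + 100q^2 - 2q - 3).

5(1250q^5 + 1250q^4 + 500q^3 + 100q^2 - 2q - 3)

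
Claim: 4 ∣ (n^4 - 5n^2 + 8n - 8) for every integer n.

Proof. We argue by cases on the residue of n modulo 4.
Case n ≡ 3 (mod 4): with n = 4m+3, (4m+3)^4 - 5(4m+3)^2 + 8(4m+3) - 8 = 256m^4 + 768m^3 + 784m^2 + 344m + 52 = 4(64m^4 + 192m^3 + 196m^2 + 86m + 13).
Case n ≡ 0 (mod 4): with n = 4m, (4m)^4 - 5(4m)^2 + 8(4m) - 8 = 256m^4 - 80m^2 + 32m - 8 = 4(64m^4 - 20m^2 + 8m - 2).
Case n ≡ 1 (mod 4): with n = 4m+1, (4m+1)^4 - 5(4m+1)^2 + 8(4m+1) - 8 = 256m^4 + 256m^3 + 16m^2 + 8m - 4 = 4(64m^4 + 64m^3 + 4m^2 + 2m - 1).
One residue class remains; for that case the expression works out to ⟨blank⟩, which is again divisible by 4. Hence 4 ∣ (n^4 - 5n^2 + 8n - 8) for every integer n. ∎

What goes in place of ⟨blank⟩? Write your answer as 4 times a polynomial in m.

4(64m^4 + 128m^3 + 76m^2 + 20m + 1)

The residues treated are {3, 0, 1}, so the missing case is n ≡ 2 (mod 4); write n = 4m+2.
Then (4m+2)^4 - 5(4m+2)^2 + 8(4m+2) - 8 = 256m^4 + 512m^3 + 304m^2 + 80m + 4 = 4(64m^4 + 128m^3 + 76m^2 + 20m + 1).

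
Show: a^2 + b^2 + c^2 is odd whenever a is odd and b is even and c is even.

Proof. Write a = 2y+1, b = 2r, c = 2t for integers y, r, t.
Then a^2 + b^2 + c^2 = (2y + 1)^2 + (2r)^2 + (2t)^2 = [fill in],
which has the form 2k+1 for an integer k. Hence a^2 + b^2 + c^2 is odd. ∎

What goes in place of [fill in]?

2(2r^2 + 2t^2 + 2y^2 + 2y) + 1

(2y + 1)^2 + (2r)^2 + (2t)^2 = 4r^2 + 4t^2 + 4y^2 + 4y + 1
= 2(2r^2 + 2t^2 + 2y^2 + 2y) + 1.
Since 2r^2 + 2t^2 + 2y^2 + 2y is an integer, the sum of squares is of the form 2k+1 for an integer k.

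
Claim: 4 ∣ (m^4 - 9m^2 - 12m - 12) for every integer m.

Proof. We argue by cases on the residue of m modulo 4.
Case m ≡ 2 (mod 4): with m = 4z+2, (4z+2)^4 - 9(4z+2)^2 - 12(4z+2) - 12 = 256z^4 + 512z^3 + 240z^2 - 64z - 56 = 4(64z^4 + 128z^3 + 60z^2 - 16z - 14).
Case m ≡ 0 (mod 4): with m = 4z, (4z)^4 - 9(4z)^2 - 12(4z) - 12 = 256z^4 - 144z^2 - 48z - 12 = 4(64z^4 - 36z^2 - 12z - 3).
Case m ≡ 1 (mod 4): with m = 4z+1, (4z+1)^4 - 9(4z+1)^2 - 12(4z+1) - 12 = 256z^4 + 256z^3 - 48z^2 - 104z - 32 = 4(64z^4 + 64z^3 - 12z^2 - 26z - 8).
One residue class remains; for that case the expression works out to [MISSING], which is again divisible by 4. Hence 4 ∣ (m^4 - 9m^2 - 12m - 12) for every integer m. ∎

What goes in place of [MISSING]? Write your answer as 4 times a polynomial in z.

Only m ≡ 3 (mod 4) is unaccounted for. Put m = 4z+3:
(4z+3)^4 - 9(4z+3)^2 - 12(4z+3) - 12 expands to 256z^4 + 768z^3 + 720z^2 + 168z - 48,
and factoring out 4 leaves 4(64z^4 + 192z^3 + 180z^2 + 42z - 12).

4(64z^4 + 192z^3 + 180z^2 + 42z - 12)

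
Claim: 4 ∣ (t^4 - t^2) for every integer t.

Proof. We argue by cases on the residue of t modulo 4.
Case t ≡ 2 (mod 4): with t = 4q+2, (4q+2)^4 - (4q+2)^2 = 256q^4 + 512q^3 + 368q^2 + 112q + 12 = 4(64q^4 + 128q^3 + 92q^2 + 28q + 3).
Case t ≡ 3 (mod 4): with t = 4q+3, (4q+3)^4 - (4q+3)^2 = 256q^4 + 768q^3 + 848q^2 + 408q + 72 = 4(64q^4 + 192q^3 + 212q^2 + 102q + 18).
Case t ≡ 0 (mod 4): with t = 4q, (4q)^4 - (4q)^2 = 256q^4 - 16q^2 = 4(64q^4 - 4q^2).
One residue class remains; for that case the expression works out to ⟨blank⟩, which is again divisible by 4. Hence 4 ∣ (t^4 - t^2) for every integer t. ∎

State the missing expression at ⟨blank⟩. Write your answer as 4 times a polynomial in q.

4(64q^4 + 64q^3 + 20q^2 + 2q)

The residues treated are {2, 3, 0}, so the missing case is t ≡ 1 (mod 4); write t = 4q+1.
Then (4q+1)^4 - (4q+1)^2 = 256q^4 + 256q^3 + 80q^2 + 8q = 4(64q^4 + 64q^3 + 20q^2 + 2q).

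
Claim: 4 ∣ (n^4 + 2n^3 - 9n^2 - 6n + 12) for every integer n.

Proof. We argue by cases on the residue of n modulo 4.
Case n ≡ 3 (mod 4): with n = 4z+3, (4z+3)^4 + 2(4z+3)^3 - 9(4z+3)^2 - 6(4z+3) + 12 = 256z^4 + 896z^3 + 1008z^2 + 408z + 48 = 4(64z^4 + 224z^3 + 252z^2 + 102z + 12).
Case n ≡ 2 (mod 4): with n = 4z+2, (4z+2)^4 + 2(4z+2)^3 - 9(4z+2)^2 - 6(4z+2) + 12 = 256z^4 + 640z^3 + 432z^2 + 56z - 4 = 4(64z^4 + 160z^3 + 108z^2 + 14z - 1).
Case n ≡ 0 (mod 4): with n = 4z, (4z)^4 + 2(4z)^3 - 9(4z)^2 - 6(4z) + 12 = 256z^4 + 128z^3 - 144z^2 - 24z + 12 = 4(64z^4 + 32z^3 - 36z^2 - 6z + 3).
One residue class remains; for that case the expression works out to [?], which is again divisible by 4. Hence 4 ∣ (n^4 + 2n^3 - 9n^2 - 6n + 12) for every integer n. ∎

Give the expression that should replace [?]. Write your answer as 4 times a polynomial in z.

4(64z^4 + 96z^3 + 12z^2 - 14z)

Only n ≡ 1 (mod 4) is unaccounted for. Put n = 4z+1:
(4z+1)^4 + 2(4z+1)^3 - 9(4z+1)^2 - 6(4z+1) + 12 expands to 256z^4 + 384z^3 + 48z^2 - 56z,
and factoring out 4 leaves 4(64z^4 + 96z^3 + 12z^2 - 14z).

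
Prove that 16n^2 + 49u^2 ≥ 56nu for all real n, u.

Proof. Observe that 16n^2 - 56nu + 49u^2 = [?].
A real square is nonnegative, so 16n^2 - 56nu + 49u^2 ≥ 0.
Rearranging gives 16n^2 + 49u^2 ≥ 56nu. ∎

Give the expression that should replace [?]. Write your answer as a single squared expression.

(4n - 7u)^2

The leading and trailing coefficients are 4^2 and 7^2, and 56 = 2·4·7, so the trinomial is (4n - 7u)^2.
Hence 16n^2 - 56nu + 49u^2 ≥ 0.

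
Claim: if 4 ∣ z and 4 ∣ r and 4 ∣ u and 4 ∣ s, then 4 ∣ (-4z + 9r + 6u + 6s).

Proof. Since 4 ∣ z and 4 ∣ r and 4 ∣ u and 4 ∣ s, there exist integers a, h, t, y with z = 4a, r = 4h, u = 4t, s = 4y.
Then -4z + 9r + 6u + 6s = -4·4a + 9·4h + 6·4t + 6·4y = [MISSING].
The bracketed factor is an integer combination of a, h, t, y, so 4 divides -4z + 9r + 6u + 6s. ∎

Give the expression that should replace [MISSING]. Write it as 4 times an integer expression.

Each term has a factor of 4: -4·4a + 9·4h + 6·4t + 6·4y = 4·(-4a + 9h + 6t + 6y).
Since -4a + 9h + 6t + 6y is an integer, 4 ∣ (-4z + 9r + 6u + 6s).

4(-4a + 9h + 6t + 6y)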